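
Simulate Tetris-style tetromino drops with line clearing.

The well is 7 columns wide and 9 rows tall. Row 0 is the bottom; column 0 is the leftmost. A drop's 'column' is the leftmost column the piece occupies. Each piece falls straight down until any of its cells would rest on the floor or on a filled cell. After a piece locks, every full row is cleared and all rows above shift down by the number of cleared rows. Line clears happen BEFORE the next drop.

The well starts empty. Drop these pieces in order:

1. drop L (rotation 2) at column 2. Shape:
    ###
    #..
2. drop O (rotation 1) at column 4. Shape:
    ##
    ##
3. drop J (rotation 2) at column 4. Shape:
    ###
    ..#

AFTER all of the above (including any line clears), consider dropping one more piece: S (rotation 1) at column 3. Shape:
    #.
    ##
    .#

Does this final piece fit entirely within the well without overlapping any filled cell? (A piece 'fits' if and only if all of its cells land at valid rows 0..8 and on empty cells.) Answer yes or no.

Drop 1: L rot2 at col 2 lands with bottom-row=0; cleared 0 line(s) (total 0); column heights now [0 0 2 2 2 0 0], max=2
Drop 2: O rot1 at col 4 lands with bottom-row=2; cleared 0 line(s) (total 0); column heights now [0 0 2 2 4 4 0], max=4
Drop 3: J rot2 at col 4 lands with bottom-row=3; cleared 0 line(s) (total 0); column heights now [0 0 2 2 5 5 5], max=5
Test piece S rot1 at col 3 (width 2): heights before test = [0 0 2 2 5 5 5]; fits = True

Answer: yes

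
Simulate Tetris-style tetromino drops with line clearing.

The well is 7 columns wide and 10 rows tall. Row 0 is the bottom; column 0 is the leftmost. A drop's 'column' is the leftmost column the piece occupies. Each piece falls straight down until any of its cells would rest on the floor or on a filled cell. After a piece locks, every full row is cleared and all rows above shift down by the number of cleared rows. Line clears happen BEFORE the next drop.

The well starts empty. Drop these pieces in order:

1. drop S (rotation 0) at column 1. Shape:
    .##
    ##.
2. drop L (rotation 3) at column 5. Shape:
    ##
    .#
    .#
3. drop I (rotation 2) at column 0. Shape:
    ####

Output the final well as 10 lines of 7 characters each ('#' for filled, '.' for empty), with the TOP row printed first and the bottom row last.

Drop 1: S rot0 at col 1 lands with bottom-row=0; cleared 0 line(s) (total 0); column heights now [0 1 2 2 0 0 0], max=2
Drop 2: L rot3 at col 5 lands with bottom-row=0; cleared 0 line(s) (total 0); column heights now [0 1 2 2 0 3 3], max=3
Drop 3: I rot2 at col 0 lands with bottom-row=2; cleared 0 line(s) (total 0); column heights now [3 3 3 3 0 3 3], max=3

Answer: .......
.......
.......
.......
.......
.......
.......
####.##
..##..#
.##...#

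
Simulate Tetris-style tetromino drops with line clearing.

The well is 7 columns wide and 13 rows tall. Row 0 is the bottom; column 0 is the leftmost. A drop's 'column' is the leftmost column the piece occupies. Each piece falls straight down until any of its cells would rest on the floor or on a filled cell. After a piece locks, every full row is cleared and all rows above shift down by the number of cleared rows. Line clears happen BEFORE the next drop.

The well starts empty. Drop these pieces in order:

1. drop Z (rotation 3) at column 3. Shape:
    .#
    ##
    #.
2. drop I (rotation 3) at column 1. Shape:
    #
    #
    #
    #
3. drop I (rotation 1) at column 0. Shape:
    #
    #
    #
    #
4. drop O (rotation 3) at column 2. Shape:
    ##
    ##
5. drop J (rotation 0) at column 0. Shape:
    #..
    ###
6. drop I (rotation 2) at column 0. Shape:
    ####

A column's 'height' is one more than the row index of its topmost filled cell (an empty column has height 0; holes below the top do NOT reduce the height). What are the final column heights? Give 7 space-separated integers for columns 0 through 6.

Drop 1: Z rot3 at col 3 lands with bottom-row=0; cleared 0 line(s) (total 0); column heights now [0 0 0 2 3 0 0], max=3
Drop 2: I rot3 at col 1 lands with bottom-row=0; cleared 0 line(s) (total 0); column heights now [0 4 0 2 3 0 0], max=4
Drop 3: I rot1 at col 0 lands with bottom-row=0; cleared 0 line(s) (total 0); column heights now [4 4 0 2 3 0 0], max=4
Drop 4: O rot3 at col 2 lands with bottom-row=2; cleared 0 line(s) (total 0); column heights now [4 4 4 4 3 0 0], max=4
Drop 5: J rot0 at col 0 lands with bottom-row=4; cleared 0 line(s) (total 0); column heights now [6 5 5 4 3 0 0], max=6
Drop 6: I rot2 at col 0 lands with bottom-row=6; cleared 0 line(s) (total 0); column heights now [7 7 7 7 3 0 0], max=7

Answer: 7 7 7 7 3 0 0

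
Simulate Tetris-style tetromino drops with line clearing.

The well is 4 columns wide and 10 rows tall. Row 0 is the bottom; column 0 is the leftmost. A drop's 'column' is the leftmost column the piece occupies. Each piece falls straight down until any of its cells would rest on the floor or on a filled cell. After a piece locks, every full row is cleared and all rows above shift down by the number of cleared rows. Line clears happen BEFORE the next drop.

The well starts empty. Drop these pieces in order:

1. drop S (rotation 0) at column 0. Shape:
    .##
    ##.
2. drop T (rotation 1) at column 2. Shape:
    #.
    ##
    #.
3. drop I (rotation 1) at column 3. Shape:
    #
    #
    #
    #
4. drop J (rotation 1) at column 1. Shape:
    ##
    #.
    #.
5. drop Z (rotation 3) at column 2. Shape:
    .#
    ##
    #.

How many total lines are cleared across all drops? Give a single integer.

Drop 1: S rot0 at col 0 lands with bottom-row=0; cleared 0 line(s) (total 0); column heights now [1 2 2 0], max=2
Drop 2: T rot1 at col 2 lands with bottom-row=2; cleared 0 line(s) (total 0); column heights now [1 2 5 4], max=5
Drop 3: I rot1 at col 3 lands with bottom-row=4; cleared 0 line(s) (total 0); column heights now [1 2 5 8], max=8
Drop 4: J rot1 at col 1 lands with bottom-row=3; cleared 0 line(s) (total 0); column heights now [1 6 6 8], max=8
Drop 5: Z rot3 at col 2 lands with bottom-row=7; cleared 0 line(s) (total 0); column heights now [1 6 9 10], max=10

Answer: 0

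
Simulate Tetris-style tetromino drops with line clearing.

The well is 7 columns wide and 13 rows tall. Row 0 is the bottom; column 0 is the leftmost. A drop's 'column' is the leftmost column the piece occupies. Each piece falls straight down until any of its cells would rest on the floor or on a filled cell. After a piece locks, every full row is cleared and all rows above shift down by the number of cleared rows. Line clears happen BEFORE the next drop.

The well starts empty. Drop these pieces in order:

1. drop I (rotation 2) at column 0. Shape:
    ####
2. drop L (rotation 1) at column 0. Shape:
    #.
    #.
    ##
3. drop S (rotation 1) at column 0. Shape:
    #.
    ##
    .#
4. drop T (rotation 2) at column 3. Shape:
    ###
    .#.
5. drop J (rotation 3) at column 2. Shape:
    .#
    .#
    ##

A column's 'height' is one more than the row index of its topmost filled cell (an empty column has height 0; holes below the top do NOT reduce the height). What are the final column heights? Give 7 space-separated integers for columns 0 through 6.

Answer: 6 5 3 5 2 2 0

Derivation:
Drop 1: I rot2 at col 0 lands with bottom-row=0; cleared 0 line(s) (total 0); column heights now [1 1 1 1 0 0 0], max=1
Drop 2: L rot1 at col 0 lands with bottom-row=1; cleared 0 line(s) (total 0); column heights now [4 2 1 1 0 0 0], max=4
Drop 3: S rot1 at col 0 lands with bottom-row=3; cleared 0 line(s) (total 0); column heights now [6 5 1 1 0 0 0], max=6
Drop 4: T rot2 at col 3 lands with bottom-row=0; cleared 0 line(s) (total 0); column heights now [6 5 1 2 2 2 0], max=6
Drop 5: J rot3 at col 2 lands with bottom-row=2; cleared 0 line(s) (total 0); column heights now [6 5 3 5 2 2 0], max=6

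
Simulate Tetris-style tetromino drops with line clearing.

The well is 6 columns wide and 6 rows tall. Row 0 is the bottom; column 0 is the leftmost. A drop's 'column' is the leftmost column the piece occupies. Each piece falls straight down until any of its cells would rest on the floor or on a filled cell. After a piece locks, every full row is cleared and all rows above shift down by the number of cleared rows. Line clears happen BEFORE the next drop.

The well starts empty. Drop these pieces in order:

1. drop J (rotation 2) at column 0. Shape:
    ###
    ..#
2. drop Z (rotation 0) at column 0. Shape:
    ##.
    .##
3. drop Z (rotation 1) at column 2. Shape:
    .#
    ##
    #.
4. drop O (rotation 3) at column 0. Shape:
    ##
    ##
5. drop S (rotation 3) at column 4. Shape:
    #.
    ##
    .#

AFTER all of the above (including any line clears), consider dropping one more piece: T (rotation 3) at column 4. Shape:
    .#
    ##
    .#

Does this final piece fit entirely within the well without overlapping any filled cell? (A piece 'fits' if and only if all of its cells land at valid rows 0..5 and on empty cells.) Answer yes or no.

Answer: yes

Derivation:
Drop 1: J rot2 at col 0 lands with bottom-row=0; cleared 0 line(s) (total 0); column heights now [2 2 2 0 0 0], max=2
Drop 2: Z rot0 at col 0 lands with bottom-row=2; cleared 0 line(s) (total 0); column heights now [4 4 3 0 0 0], max=4
Drop 3: Z rot1 at col 2 lands with bottom-row=3; cleared 0 line(s) (total 0); column heights now [4 4 5 6 0 0], max=6
Drop 4: O rot3 at col 0 lands with bottom-row=4; cleared 0 line(s) (total 0); column heights now [6 6 5 6 0 0], max=6
Drop 5: S rot3 at col 4 lands with bottom-row=0; cleared 0 line(s) (total 0); column heights now [6 6 5 6 3 2], max=6
Test piece T rot3 at col 4 (width 2): heights before test = [6 6 5 6 3 2]; fits = True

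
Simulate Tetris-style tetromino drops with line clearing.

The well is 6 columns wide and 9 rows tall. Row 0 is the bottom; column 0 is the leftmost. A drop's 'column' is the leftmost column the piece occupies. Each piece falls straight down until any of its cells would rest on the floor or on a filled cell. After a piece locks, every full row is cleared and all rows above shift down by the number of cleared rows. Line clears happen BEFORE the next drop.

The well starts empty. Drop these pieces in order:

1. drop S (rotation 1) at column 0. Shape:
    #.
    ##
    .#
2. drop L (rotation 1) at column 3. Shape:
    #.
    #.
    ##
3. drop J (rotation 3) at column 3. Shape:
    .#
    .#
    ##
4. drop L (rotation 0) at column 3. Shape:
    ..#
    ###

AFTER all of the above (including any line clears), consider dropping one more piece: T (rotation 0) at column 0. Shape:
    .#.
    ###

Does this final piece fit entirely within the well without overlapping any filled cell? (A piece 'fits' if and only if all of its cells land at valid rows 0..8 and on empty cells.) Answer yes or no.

Answer: yes

Derivation:
Drop 1: S rot1 at col 0 lands with bottom-row=0; cleared 0 line(s) (total 0); column heights now [3 2 0 0 0 0], max=3
Drop 2: L rot1 at col 3 lands with bottom-row=0; cleared 0 line(s) (total 0); column heights now [3 2 0 3 1 0], max=3
Drop 3: J rot3 at col 3 lands with bottom-row=3; cleared 0 line(s) (total 0); column heights now [3 2 0 4 6 0], max=6
Drop 4: L rot0 at col 3 lands with bottom-row=6; cleared 0 line(s) (total 0); column heights now [3 2 0 7 7 8], max=8
Test piece T rot0 at col 0 (width 3): heights before test = [3 2 0 7 7 8]; fits = True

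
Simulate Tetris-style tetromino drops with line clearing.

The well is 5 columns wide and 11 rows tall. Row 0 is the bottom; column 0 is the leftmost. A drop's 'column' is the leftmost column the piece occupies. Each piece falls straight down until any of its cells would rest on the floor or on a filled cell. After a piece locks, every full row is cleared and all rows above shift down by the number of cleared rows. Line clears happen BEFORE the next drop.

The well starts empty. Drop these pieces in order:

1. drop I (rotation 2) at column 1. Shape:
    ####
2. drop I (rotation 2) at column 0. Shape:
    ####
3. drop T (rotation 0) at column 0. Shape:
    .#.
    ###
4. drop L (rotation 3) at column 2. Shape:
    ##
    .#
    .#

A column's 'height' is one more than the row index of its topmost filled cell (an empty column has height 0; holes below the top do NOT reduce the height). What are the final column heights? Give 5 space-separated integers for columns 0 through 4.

Answer: 3 4 5 5 1

Derivation:
Drop 1: I rot2 at col 1 lands with bottom-row=0; cleared 0 line(s) (total 0); column heights now [0 1 1 1 1], max=1
Drop 2: I rot2 at col 0 lands with bottom-row=1; cleared 0 line(s) (total 0); column heights now [2 2 2 2 1], max=2
Drop 3: T rot0 at col 0 lands with bottom-row=2; cleared 0 line(s) (total 0); column heights now [3 4 3 2 1], max=4
Drop 4: L rot3 at col 2 lands with bottom-row=2; cleared 0 line(s) (total 0); column heights now [3 4 5 5 1], max=5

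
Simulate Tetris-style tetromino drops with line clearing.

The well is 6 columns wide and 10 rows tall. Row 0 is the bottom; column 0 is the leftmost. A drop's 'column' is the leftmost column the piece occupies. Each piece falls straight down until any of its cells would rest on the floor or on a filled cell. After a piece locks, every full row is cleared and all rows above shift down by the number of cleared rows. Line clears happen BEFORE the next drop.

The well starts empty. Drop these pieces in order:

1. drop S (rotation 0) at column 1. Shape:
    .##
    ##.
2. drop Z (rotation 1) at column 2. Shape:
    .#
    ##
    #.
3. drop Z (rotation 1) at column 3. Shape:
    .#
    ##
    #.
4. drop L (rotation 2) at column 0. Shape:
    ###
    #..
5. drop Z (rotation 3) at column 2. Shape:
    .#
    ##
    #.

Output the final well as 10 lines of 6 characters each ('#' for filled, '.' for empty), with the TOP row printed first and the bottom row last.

Answer: ......
...#..
..###.
..###.
...#..
####..
#.##..
..#...
..##..
.##...

Derivation:
Drop 1: S rot0 at col 1 lands with bottom-row=0; cleared 0 line(s) (total 0); column heights now [0 1 2 2 0 0], max=2
Drop 2: Z rot1 at col 2 lands with bottom-row=2; cleared 0 line(s) (total 0); column heights now [0 1 4 5 0 0], max=5
Drop 3: Z rot1 at col 3 lands with bottom-row=5; cleared 0 line(s) (total 0); column heights now [0 1 4 7 8 0], max=8
Drop 4: L rot2 at col 0 lands with bottom-row=3; cleared 0 line(s) (total 0); column heights now [5 5 5 7 8 0], max=8
Drop 5: Z rot3 at col 2 lands with bottom-row=6; cleared 0 line(s) (total 0); column heights now [5 5 8 9 8 0], max=9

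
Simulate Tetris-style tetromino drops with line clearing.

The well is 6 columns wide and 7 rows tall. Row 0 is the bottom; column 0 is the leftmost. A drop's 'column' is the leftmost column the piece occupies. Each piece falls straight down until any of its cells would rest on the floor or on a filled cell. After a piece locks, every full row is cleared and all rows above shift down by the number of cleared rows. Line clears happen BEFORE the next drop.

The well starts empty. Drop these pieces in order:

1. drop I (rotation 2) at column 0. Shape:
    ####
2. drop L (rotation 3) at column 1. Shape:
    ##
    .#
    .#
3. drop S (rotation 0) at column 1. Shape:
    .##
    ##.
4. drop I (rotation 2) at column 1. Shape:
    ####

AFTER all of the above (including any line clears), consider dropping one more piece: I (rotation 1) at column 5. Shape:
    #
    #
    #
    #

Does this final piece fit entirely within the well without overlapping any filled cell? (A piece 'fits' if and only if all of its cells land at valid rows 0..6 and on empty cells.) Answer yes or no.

Drop 1: I rot2 at col 0 lands with bottom-row=0; cleared 0 line(s) (total 0); column heights now [1 1 1 1 0 0], max=1
Drop 2: L rot3 at col 1 lands with bottom-row=1; cleared 0 line(s) (total 0); column heights now [1 4 4 1 0 0], max=4
Drop 3: S rot0 at col 1 lands with bottom-row=4; cleared 0 line(s) (total 0); column heights now [1 5 6 6 0 0], max=6
Drop 4: I rot2 at col 1 lands with bottom-row=6; cleared 0 line(s) (total 0); column heights now [1 7 7 7 7 0], max=7
Test piece I rot1 at col 5 (width 1): heights before test = [1 7 7 7 7 0]; fits = True

Answer: yes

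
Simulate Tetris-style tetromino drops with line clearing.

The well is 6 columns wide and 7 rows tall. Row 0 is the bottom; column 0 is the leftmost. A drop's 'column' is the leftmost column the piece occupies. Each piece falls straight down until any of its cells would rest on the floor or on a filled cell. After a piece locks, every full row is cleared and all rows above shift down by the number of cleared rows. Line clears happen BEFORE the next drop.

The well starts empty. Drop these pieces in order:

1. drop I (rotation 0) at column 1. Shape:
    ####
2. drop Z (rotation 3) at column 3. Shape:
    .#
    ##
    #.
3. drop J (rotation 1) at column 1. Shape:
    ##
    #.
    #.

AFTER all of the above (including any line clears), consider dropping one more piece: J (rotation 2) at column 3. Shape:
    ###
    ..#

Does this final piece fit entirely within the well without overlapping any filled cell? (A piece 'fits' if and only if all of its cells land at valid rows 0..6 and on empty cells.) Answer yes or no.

Drop 1: I rot0 at col 1 lands with bottom-row=0; cleared 0 line(s) (total 0); column heights now [0 1 1 1 1 0], max=1
Drop 2: Z rot3 at col 3 lands with bottom-row=1; cleared 0 line(s) (total 0); column heights now [0 1 1 3 4 0], max=4
Drop 3: J rot1 at col 1 lands with bottom-row=1; cleared 0 line(s) (total 0); column heights now [0 4 4 3 4 0], max=4
Test piece J rot2 at col 3 (width 3): heights before test = [0 4 4 3 4 0]; fits = True

Answer: yes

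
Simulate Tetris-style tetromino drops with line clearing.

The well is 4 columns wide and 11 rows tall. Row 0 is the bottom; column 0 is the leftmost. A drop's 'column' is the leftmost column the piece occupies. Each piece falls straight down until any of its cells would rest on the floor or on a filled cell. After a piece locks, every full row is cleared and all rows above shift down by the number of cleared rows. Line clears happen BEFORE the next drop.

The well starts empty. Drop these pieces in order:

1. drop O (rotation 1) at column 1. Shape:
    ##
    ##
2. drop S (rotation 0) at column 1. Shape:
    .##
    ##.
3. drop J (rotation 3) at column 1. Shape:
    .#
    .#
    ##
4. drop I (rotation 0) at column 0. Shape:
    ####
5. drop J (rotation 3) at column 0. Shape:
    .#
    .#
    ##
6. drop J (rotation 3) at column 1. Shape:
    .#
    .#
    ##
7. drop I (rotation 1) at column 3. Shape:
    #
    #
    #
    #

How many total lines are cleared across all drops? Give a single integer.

Answer: 2

Derivation:
Drop 1: O rot1 at col 1 lands with bottom-row=0; cleared 0 line(s) (total 0); column heights now [0 2 2 0], max=2
Drop 2: S rot0 at col 1 lands with bottom-row=2; cleared 0 line(s) (total 0); column heights now [0 3 4 4], max=4
Drop 3: J rot3 at col 1 lands with bottom-row=4; cleared 0 line(s) (total 0); column heights now [0 5 7 4], max=7
Drop 4: I rot0 at col 0 lands with bottom-row=7; cleared 1 line(s) (total 1); column heights now [0 5 7 4], max=7
Drop 5: J rot3 at col 0 lands with bottom-row=5; cleared 0 line(s) (total 1); column heights now [6 8 7 4], max=8
Drop 6: J rot3 at col 1 lands with bottom-row=8; cleared 0 line(s) (total 1); column heights now [6 9 11 4], max=11
Drop 7: I rot1 at col 3 lands with bottom-row=4; cleared 1 line(s) (total 2); column heights now [0 8 10 7], max=10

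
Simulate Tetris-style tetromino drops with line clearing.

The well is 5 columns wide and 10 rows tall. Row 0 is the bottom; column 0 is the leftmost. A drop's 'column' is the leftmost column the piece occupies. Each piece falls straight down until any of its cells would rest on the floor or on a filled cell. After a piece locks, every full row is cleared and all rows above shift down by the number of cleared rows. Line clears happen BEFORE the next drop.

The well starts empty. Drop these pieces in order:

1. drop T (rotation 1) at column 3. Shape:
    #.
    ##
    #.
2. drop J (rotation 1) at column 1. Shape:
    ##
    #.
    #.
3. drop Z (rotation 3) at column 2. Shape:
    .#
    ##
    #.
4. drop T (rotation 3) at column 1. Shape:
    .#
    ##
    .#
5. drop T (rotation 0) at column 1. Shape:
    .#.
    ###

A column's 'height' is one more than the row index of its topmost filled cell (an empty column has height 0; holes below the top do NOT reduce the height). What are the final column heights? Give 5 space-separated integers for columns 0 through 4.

Answer: 0 9 10 9 2

Derivation:
Drop 1: T rot1 at col 3 lands with bottom-row=0; cleared 0 line(s) (total 0); column heights now [0 0 0 3 2], max=3
Drop 2: J rot1 at col 1 lands with bottom-row=0; cleared 0 line(s) (total 0); column heights now [0 3 3 3 2], max=3
Drop 3: Z rot3 at col 2 lands with bottom-row=3; cleared 0 line(s) (total 0); column heights now [0 3 5 6 2], max=6
Drop 4: T rot3 at col 1 lands with bottom-row=5; cleared 0 line(s) (total 0); column heights now [0 7 8 6 2], max=8
Drop 5: T rot0 at col 1 lands with bottom-row=8; cleared 0 line(s) (total 0); column heights now [0 9 10 9 2], max=10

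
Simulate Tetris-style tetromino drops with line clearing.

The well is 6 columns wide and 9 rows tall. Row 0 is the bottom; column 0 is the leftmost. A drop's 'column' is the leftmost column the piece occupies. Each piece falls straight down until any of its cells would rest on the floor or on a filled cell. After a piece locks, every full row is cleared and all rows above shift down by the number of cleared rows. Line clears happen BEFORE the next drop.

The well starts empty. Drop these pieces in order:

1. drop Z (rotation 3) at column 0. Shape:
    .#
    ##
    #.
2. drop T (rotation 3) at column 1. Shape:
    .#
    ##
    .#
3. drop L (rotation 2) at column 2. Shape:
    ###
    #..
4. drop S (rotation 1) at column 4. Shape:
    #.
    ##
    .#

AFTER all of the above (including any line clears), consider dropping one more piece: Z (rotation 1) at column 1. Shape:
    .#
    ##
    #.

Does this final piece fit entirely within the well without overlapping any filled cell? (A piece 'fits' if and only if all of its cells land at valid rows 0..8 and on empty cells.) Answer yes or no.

Answer: yes

Derivation:
Drop 1: Z rot3 at col 0 lands with bottom-row=0; cleared 0 line(s) (total 0); column heights now [2 3 0 0 0 0], max=3
Drop 2: T rot3 at col 1 lands with bottom-row=2; cleared 0 line(s) (total 0); column heights now [2 4 5 0 0 0], max=5
Drop 3: L rot2 at col 2 lands with bottom-row=5; cleared 0 line(s) (total 0); column heights now [2 4 7 7 7 0], max=7
Drop 4: S rot1 at col 4 lands with bottom-row=6; cleared 0 line(s) (total 0); column heights now [2 4 7 7 9 8], max=9
Test piece Z rot1 at col 1 (width 2): heights before test = [2 4 7 7 9 8]; fits = True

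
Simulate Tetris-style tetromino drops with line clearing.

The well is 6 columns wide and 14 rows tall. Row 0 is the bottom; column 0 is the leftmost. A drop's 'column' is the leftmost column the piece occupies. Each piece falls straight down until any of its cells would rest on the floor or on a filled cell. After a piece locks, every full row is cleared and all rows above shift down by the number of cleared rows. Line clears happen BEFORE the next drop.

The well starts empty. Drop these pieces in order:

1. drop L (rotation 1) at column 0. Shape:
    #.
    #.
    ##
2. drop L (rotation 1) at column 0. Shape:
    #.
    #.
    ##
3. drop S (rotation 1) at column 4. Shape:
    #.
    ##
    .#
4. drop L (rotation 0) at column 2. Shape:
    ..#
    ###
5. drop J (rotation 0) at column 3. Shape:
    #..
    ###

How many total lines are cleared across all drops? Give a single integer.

Answer: 0

Derivation:
Drop 1: L rot1 at col 0 lands with bottom-row=0; cleared 0 line(s) (total 0); column heights now [3 1 0 0 0 0], max=3
Drop 2: L rot1 at col 0 lands with bottom-row=3; cleared 0 line(s) (total 0); column heights now [6 4 0 0 0 0], max=6
Drop 3: S rot1 at col 4 lands with bottom-row=0; cleared 0 line(s) (total 0); column heights now [6 4 0 0 3 2], max=6
Drop 4: L rot0 at col 2 lands with bottom-row=3; cleared 0 line(s) (total 0); column heights now [6 4 4 4 5 2], max=6
Drop 5: J rot0 at col 3 lands with bottom-row=5; cleared 0 line(s) (total 0); column heights now [6 4 4 7 6 6], max=7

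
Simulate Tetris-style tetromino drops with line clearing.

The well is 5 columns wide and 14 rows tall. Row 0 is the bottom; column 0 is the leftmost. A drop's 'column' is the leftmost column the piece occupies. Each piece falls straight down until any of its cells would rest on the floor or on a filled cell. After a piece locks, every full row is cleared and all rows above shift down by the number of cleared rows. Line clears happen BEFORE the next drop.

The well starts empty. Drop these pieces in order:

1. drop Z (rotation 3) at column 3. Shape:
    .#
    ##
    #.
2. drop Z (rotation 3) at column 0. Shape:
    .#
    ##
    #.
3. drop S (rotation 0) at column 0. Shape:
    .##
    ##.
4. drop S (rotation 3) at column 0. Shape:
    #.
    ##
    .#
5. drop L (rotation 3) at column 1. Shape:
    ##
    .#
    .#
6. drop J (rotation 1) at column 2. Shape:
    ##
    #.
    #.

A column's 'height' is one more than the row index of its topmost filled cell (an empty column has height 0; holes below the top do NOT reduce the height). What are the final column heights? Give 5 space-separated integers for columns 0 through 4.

Drop 1: Z rot3 at col 3 lands with bottom-row=0; cleared 0 line(s) (total 0); column heights now [0 0 0 2 3], max=3
Drop 2: Z rot3 at col 0 lands with bottom-row=0; cleared 0 line(s) (total 0); column heights now [2 3 0 2 3], max=3
Drop 3: S rot0 at col 0 lands with bottom-row=3; cleared 0 line(s) (total 0); column heights now [4 5 5 2 3], max=5
Drop 4: S rot3 at col 0 lands with bottom-row=5; cleared 0 line(s) (total 0); column heights now [8 7 5 2 3], max=8
Drop 5: L rot3 at col 1 lands with bottom-row=5; cleared 0 line(s) (total 0); column heights now [8 8 8 2 3], max=8
Drop 6: J rot1 at col 2 lands with bottom-row=8; cleared 0 line(s) (total 0); column heights now [8 8 11 11 3], max=11

Answer: 8 8 11 11 3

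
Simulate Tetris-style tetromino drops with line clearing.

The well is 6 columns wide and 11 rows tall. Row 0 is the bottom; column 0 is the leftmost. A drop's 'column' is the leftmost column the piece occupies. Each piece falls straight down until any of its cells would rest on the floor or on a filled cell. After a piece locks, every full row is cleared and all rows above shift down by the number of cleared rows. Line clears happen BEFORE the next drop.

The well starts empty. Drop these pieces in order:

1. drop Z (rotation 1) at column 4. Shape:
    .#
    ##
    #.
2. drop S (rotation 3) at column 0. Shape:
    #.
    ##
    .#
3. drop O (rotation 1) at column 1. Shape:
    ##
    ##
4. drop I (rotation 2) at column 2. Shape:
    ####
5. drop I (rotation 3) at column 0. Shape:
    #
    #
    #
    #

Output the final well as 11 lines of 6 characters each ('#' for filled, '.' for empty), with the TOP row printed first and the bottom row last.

Answer: ......
......
......
......
#.....
#.....
#.####
###...
###..#
##..##
.#..#.

Derivation:
Drop 1: Z rot1 at col 4 lands with bottom-row=0; cleared 0 line(s) (total 0); column heights now [0 0 0 0 2 3], max=3
Drop 2: S rot3 at col 0 lands with bottom-row=0; cleared 0 line(s) (total 0); column heights now [3 2 0 0 2 3], max=3
Drop 3: O rot1 at col 1 lands with bottom-row=2; cleared 0 line(s) (total 0); column heights now [3 4 4 0 2 3], max=4
Drop 4: I rot2 at col 2 lands with bottom-row=4; cleared 0 line(s) (total 0); column heights now [3 4 5 5 5 5], max=5
Drop 5: I rot3 at col 0 lands with bottom-row=3; cleared 0 line(s) (total 0); column heights now [7 4 5 5 5 5], max=7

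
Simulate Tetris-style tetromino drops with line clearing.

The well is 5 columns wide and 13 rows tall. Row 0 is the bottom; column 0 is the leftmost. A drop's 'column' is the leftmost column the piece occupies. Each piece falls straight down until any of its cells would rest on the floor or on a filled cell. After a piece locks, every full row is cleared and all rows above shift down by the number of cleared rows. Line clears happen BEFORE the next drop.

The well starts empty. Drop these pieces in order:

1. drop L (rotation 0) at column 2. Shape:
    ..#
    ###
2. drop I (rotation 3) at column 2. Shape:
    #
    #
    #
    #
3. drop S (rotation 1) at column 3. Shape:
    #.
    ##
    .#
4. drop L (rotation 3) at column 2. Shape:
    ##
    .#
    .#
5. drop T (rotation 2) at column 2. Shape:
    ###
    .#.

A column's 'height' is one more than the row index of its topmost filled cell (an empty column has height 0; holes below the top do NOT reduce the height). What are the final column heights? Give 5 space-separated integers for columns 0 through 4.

Answer: 0 0 10 10 10

Derivation:
Drop 1: L rot0 at col 2 lands with bottom-row=0; cleared 0 line(s) (total 0); column heights now [0 0 1 1 2], max=2
Drop 2: I rot3 at col 2 lands with bottom-row=1; cleared 0 line(s) (total 0); column heights now [0 0 5 1 2], max=5
Drop 3: S rot1 at col 3 lands with bottom-row=2; cleared 0 line(s) (total 0); column heights now [0 0 5 5 4], max=5
Drop 4: L rot3 at col 2 lands with bottom-row=5; cleared 0 line(s) (total 0); column heights now [0 0 8 8 4], max=8
Drop 5: T rot2 at col 2 lands with bottom-row=8; cleared 0 line(s) (total 0); column heights now [0 0 10 10 10], max=10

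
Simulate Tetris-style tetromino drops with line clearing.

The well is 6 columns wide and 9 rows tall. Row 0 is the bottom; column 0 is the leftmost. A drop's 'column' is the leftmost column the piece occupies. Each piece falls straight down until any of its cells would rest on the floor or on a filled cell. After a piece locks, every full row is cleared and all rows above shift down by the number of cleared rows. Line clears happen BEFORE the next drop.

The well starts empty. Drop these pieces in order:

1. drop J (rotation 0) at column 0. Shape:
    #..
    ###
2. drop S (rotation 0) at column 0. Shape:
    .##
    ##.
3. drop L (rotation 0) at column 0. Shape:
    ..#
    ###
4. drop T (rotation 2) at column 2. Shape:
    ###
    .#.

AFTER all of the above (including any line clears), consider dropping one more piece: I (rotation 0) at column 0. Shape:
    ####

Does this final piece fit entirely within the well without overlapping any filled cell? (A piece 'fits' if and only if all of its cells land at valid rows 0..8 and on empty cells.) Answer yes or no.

Answer: yes

Derivation:
Drop 1: J rot0 at col 0 lands with bottom-row=0; cleared 0 line(s) (total 0); column heights now [2 1 1 0 0 0], max=2
Drop 2: S rot0 at col 0 lands with bottom-row=2; cleared 0 line(s) (total 0); column heights now [3 4 4 0 0 0], max=4
Drop 3: L rot0 at col 0 lands with bottom-row=4; cleared 0 line(s) (total 0); column heights now [5 5 6 0 0 0], max=6
Drop 4: T rot2 at col 2 lands with bottom-row=5; cleared 0 line(s) (total 0); column heights now [5 5 7 7 7 0], max=7
Test piece I rot0 at col 0 (width 4): heights before test = [5 5 7 7 7 0]; fits = True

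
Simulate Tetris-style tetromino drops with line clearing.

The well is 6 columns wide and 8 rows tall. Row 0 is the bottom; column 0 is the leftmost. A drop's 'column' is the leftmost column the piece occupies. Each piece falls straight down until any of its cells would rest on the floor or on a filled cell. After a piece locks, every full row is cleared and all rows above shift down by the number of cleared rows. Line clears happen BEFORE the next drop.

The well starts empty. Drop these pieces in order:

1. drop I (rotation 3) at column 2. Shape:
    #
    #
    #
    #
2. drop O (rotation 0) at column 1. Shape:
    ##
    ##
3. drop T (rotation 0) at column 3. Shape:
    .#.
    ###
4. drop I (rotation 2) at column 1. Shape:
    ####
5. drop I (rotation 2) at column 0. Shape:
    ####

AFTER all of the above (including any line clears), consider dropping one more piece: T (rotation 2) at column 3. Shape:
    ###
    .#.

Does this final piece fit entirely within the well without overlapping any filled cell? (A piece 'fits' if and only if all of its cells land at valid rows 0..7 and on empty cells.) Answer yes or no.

Answer: no

Derivation:
Drop 1: I rot3 at col 2 lands with bottom-row=0; cleared 0 line(s) (total 0); column heights now [0 0 4 0 0 0], max=4
Drop 2: O rot0 at col 1 lands with bottom-row=4; cleared 0 line(s) (total 0); column heights now [0 6 6 0 0 0], max=6
Drop 3: T rot0 at col 3 lands with bottom-row=0; cleared 0 line(s) (total 0); column heights now [0 6 6 1 2 1], max=6
Drop 4: I rot2 at col 1 lands with bottom-row=6; cleared 0 line(s) (total 0); column heights now [0 7 7 7 7 1], max=7
Drop 5: I rot2 at col 0 lands with bottom-row=7; cleared 0 line(s) (total 0); column heights now [8 8 8 8 7 1], max=8
Test piece T rot2 at col 3 (width 3): heights before test = [8 8 8 8 7 1]; fits = False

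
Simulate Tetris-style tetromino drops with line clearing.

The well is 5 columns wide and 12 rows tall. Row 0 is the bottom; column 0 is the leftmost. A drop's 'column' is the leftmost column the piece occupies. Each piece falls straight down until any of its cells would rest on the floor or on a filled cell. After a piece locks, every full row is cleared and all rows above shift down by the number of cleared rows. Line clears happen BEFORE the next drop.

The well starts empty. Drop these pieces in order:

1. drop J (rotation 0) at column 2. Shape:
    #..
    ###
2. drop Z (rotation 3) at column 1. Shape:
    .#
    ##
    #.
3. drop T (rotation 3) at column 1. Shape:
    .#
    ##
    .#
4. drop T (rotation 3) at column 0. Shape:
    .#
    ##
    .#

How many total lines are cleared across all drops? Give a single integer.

Drop 1: J rot0 at col 2 lands with bottom-row=0; cleared 0 line(s) (total 0); column heights now [0 0 2 1 1], max=2
Drop 2: Z rot3 at col 1 lands with bottom-row=1; cleared 0 line(s) (total 0); column heights now [0 3 4 1 1], max=4
Drop 3: T rot3 at col 1 lands with bottom-row=4; cleared 0 line(s) (total 0); column heights now [0 6 7 1 1], max=7
Drop 4: T rot3 at col 0 lands with bottom-row=6; cleared 0 line(s) (total 0); column heights now [8 9 7 1 1], max=9

Answer: 0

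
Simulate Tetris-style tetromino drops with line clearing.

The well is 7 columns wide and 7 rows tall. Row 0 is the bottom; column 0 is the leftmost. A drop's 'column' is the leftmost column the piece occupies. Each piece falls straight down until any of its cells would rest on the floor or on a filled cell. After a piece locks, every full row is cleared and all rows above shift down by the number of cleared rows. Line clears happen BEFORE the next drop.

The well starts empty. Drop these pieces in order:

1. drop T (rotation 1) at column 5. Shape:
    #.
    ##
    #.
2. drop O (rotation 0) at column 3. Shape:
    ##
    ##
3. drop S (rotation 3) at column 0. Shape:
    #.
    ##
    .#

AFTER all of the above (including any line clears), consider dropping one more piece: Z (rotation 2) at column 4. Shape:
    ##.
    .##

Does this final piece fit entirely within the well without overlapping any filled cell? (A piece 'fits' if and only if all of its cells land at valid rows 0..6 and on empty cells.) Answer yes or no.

Drop 1: T rot1 at col 5 lands with bottom-row=0; cleared 0 line(s) (total 0); column heights now [0 0 0 0 0 3 2], max=3
Drop 2: O rot0 at col 3 lands with bottom-row=0; cleared 0 line(s) (total 0); column heights now [0 0 0 2 2 3 2], max=3
Drop 3: S rot3 at col 0 lands with bottom-row=0; cleared 0 line(s) (total 0); column heights now [3 2 0 2 2 3 2], max=3
Test piece Z rot2 at col 4 (width 3): heights before test = [3 2 0 2 2 3 2]; fits = True

Answer: yes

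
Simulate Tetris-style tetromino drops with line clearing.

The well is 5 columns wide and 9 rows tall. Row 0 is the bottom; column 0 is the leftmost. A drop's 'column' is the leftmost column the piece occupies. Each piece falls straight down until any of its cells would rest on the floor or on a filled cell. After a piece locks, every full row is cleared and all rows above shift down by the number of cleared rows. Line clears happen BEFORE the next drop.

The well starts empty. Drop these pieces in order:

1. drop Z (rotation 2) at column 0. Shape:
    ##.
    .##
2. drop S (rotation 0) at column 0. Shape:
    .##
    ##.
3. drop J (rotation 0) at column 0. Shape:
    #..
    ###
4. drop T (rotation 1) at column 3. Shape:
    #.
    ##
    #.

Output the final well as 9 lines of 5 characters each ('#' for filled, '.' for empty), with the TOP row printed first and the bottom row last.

Answer: .....
.....
.....
#....
###..
.##..
##.#.
##.##
.###.

Derivation:
Drop 1: Z rot2 at col 0 lands with bottom-row=0; cleared 0 line(s) (total 0); column heights now [2 2 1 0 0], max=2
Drop 2: S rot0 at col 0 lands with bottom-row=2; cleared 0 line(s) (total 0); column heights now [3 4 4 0 0], max=4
Drop 3: J rot0 at col 0 lands with bottom-row=4; cleared 0 line(s) (total 0); column heights now [6 5 5 0 0], max=6
Drop 4: T rot1 at col 3 lands with bottom-row=0; cleared 0 line(s) (total 0); column heights now [6 5 5 3 2], max=6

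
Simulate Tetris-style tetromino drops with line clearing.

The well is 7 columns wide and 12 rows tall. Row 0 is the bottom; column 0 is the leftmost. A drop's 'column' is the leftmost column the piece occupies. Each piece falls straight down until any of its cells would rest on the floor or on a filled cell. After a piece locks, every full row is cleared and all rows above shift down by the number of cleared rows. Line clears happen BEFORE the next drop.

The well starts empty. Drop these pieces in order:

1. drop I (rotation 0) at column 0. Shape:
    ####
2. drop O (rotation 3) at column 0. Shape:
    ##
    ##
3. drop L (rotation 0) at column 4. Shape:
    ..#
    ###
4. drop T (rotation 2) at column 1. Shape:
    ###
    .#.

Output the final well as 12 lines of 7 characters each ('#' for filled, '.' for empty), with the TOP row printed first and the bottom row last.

Answer: .......
.......
.......
.......
.......
.......
.......
.......
.......
.###...
###....
##....#

Derivation:
Drop 1: I rot0 at col 0 lands with bottom-row=0; cleared 0 line(s) (total 0); column heights now [1 1 1 1 0 0 0], max=1
Drop 2: O rot3 at col 0 lands with bottom-row=1; cleared 0 line(s) (total 0); column heights now [3 3 1 1 0 0 0], max=3
Drop 3: L rot0 at col 4 lands with bottom-row=0; cleared 1 line(s) (total 1); column heights now [2 2 0 0 0 0 1], max=2
Drop 4: T rot2 at col 1 lands with bottom-row=1; cleared 0 line(s) (total 1); column heights now [2 3 3 3 0 0 1], max=3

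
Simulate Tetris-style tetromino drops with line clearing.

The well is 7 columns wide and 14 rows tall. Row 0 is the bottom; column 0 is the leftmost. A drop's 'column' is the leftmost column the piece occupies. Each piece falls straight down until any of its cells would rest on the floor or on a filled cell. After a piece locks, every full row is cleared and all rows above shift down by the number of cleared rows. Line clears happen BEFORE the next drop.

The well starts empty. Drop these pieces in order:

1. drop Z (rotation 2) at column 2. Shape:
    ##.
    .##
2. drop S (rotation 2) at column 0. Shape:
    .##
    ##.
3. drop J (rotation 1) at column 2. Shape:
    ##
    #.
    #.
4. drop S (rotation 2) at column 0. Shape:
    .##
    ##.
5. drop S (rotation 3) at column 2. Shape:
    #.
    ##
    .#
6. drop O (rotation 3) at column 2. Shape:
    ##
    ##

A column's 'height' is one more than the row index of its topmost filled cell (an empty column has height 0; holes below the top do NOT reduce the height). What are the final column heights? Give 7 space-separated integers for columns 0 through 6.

Drop 1: Z rot2 at col 2 lands with bottom-row=0; cleared 0 line(s) (total 0); column heights now [0 0 2 2 1 0 0], max=2
Drop 2: S rot2 at col 0 lands with bottom-row=1; cleared 0 line(s) (total 0); column heights now [2 3 3 2 1 0 0], max=3
Drop 3: J rot1 at col 2 lands with bottom-row=3; cleared 0 line(s) (total 0); column heights now [2 3 6 6 1 0 0], max=6
Drop 4: S rot2 at col 0 lands with bottom-row=5; cleared 0 line(s) (total 0); column heights now [6 7 7 6 1 0 0], max=7
Drop 5: S rot3 at col 2 lands with bottom-row=6; cleared 0 line(s) (total 0); column heights now [6 7 9 8 1 0 0], max=9
Drop 6: O rot3 at col 2 lands with bottom-row=9; cleared 0 line(s) (total 0); column heights now [6 7 11 11 1 0 0], max=11

Answer: 6 7 11 11 1 0 0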